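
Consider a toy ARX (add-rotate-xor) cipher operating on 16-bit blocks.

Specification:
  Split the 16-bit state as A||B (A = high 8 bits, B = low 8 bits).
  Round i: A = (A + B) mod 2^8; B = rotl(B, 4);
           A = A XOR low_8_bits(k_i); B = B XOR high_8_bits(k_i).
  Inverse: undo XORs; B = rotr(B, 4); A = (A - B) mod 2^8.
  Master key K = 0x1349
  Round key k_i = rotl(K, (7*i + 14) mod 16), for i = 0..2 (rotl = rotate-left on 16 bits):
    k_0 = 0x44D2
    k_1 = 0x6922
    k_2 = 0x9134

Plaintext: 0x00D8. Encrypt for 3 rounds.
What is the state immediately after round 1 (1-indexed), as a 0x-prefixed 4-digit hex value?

0x0AC9

s_0 = plaintext = 0x00D8
s_1 = Round(s_0, k_0) = 0x0AC9
s_2 = Round(s_1, k_1) = 0xF1F5
s_3 = Round(s_2, k_2) = 0xD2CE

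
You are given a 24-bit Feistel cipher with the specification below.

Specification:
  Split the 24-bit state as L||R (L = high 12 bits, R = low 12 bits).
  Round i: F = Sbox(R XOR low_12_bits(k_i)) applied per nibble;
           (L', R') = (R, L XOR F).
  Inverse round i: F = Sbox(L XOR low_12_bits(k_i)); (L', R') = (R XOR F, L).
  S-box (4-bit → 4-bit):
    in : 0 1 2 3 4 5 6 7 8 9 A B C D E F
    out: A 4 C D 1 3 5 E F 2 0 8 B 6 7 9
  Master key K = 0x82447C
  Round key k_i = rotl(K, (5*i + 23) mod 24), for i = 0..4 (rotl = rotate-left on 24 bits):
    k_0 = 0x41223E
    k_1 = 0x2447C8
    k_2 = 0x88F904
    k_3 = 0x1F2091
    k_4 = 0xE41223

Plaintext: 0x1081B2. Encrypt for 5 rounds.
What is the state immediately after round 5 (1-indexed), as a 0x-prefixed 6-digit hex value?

0xCB9184

s_0 = plaintext = 0x1081B2
s_1 = Round(s_0, k_0) = 0x1B2CF3
s_2 = Round(s_1, k_1) = 0xCF396A
s_3 = Round(s_2, k_2) = 0x96A6A4
s_4 = Round(s_3, k_3) = 0x6A4CB9
s_5 = Round(s_4, k_4) = 0xCB9184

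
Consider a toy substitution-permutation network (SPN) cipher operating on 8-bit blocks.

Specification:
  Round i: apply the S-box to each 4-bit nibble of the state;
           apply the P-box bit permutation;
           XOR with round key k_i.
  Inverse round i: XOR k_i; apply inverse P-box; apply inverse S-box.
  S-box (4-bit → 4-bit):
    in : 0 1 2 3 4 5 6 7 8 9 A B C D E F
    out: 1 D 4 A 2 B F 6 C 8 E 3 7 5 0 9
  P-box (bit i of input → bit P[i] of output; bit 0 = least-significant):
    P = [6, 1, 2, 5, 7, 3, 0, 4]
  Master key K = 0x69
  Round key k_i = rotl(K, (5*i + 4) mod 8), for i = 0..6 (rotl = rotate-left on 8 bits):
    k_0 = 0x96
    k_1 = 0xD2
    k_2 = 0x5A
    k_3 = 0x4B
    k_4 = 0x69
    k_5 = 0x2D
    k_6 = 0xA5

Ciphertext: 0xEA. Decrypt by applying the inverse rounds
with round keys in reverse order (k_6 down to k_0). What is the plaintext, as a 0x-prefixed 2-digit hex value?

s_0 = ciphertext = 0xEA
s_1 = InvRound(s_0, k_6) = 0x7C
s_2 = InvRound(s_1, k_5) = 0x80
s_3 = InvRound(s_2, k_4) = 0xCF
s_4 = InvRound(s_3, k_3) = 0x02
s_5 = InvRound(s_4, k_2) = 0x30
s_6 = InvRound(s_5, k_1) = 0x05
s_7 = InvRound(s_6, k_0) = 0x14

0x14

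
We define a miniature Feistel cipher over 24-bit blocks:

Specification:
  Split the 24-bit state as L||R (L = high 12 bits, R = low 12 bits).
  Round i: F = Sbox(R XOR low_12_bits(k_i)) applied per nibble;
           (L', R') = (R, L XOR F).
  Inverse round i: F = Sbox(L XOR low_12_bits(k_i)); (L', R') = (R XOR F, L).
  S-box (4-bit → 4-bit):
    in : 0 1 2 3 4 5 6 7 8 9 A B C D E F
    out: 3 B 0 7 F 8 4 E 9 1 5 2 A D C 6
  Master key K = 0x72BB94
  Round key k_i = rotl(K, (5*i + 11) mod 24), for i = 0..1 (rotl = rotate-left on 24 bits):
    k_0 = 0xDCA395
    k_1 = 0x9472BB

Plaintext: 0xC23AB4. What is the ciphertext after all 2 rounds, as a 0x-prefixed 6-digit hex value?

0xD28CA3

s_0 = plaintext = 0xC23AB4
s_1 = Round(s_0, k_0) = 0xAB4D28
s_2 = Round(s_1, k_1) = 0xD28CA3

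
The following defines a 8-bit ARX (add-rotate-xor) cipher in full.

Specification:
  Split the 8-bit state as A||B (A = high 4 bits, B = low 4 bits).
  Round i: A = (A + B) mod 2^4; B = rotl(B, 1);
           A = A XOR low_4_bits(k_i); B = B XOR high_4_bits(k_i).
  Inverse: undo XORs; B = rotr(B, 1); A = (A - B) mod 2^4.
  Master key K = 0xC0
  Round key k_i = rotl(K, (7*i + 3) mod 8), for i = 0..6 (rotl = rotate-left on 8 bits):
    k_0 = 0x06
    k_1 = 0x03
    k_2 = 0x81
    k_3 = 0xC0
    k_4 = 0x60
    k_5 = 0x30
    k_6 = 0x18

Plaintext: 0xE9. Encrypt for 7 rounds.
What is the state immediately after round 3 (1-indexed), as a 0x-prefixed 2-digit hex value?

s_0 = plaintext = 0xE9
s_1 = Round(s_0, k_0) = 0x13
s_2 = Round(s_1, k_1) = 0x76
s_3 = Round(s_2, k_2) = 0xC4
s_4 = Round(s_3, k_3) = 0x04
s_5 = Round(s_4, k_4) = 0x4E
s_6 = Round(s_5, k_5) = 0x2E
s_7 = Round(s_6, k_6) = 0x8C

0xC4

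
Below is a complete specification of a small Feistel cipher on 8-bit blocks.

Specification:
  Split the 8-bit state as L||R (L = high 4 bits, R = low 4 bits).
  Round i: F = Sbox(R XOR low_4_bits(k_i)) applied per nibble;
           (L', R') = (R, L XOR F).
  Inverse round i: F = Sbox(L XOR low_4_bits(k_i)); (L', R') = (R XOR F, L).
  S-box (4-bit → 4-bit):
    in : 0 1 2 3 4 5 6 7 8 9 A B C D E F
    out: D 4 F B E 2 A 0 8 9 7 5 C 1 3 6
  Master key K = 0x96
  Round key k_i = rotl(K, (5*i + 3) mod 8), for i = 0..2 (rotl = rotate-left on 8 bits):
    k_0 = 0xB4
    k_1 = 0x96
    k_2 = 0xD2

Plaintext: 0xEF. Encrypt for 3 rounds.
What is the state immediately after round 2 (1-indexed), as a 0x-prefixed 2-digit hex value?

0xBE

s_0 = plaintext = 0xEF
s_1 = Round(s_0, k_0) = 0xFB
s_2 = Round(s_1, k_1) = 0xBE
s_3 = Round(s_2, k_2) = 0xE7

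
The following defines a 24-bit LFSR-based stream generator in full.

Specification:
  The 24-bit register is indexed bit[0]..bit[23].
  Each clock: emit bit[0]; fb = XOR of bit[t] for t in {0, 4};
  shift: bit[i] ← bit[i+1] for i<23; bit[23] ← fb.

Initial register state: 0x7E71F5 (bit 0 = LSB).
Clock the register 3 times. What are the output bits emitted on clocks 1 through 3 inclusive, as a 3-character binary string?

reg_0 = 0x7E71F5
clock 1: out=1, reg = 0x3F38FA
clock 2: out=0, reg = 0x9F9C7D
clock 3: out=1, reg = 0x4FCE3E

101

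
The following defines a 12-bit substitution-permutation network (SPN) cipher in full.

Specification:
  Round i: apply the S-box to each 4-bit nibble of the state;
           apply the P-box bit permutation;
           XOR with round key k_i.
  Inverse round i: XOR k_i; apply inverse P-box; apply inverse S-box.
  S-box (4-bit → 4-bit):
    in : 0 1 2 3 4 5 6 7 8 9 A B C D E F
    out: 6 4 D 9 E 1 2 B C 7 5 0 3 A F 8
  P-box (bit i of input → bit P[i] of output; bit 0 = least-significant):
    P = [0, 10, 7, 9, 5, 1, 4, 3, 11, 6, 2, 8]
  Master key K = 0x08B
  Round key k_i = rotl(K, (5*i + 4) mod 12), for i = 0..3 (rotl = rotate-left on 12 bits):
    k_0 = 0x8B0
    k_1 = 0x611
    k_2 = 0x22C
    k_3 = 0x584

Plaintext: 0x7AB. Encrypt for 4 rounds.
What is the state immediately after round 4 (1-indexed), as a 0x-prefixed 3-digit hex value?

s_0 = plaintext = 0x7AB
s_1 = Round(s_0, k_0) = 0x1C0
s_2 = Round(s_1, k_1) = 0x2B7
s_3 = Round(s_2, k_2) = 0xD29
s_4 = Round(s_3, k_3) = 0x07D

0x07D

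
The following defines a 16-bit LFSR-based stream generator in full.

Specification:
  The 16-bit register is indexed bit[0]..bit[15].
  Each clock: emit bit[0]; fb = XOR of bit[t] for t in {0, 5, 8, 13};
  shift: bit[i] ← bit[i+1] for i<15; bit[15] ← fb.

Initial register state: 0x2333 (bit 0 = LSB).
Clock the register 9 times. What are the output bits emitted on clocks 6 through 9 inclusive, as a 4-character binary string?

reg_0 = 0x2333
clock 1: out=1, reg = 0x1199
clock 2: out=1, reg = 0x08CC
clock 3: out=0, reg = 0x0466
clock 4: out=0, reg = 0x8233
clock 5: out=1, reg = 0x4119
clock 6: out=1, reg = 0x208C
clock 7: out=0, reg = 0x9046
clock 8: out=0, reg = 0x4823
clock 9: out=1, reg = 0x2411

1001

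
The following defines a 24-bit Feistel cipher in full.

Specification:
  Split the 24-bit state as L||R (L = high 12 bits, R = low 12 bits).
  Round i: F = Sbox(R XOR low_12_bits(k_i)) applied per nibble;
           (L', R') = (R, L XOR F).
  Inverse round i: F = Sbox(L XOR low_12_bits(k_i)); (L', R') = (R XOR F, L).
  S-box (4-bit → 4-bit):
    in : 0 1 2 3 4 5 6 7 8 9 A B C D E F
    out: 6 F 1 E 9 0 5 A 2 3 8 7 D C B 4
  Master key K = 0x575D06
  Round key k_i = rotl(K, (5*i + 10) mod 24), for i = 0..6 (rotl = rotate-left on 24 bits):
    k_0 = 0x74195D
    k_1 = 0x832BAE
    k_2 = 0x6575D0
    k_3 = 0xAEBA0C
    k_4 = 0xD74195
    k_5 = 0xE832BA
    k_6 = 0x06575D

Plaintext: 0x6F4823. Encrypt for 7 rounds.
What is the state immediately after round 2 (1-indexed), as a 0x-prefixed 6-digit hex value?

0x95F96C

s_0 = plaintext = 0x6F4823
s_1 = Round(s_0, k_0) = 0x82395F
s_2 = Round(s_1, k_1) = 0x95F96C
s_3 = Round(s_2, k_2) = 0x96C422
s_4 = Round(s_3, k_3) = 0x422277
s_5 = Round(s_4, k_4) = 0x277A93
s_6 = Round(s_5, k_5) = 0xA93064
s_7 = Round(s_6, k_6) = 0x064070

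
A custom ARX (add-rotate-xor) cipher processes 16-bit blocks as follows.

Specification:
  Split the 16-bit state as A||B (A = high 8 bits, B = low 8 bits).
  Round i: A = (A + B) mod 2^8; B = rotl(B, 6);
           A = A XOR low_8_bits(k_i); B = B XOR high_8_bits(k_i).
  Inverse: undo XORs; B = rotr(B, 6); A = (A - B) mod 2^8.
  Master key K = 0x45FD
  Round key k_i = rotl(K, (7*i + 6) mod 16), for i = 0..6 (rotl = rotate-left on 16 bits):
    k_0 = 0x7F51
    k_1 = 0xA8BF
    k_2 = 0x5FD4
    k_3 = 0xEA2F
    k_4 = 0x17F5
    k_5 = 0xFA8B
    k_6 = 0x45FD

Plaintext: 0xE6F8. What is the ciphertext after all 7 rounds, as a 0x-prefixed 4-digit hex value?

0x9140

s_0 = plaintext = 0xE6F8
s_1 = Round(s_0, k_0) = 0x8F41
s_2 = Round(s_1, k_1) = 0x6FF8
s_3 = Round(s_2, k_2) = 0xB361
s_4 = Round(s_3, k_3) = 0x3BB2
s_5 = Round(s_4, k_4) = 0x18BB
s_6 = Round(s_5, k_5) = 0x5814
s_7 = Round(s_6, k_6) = 0x9140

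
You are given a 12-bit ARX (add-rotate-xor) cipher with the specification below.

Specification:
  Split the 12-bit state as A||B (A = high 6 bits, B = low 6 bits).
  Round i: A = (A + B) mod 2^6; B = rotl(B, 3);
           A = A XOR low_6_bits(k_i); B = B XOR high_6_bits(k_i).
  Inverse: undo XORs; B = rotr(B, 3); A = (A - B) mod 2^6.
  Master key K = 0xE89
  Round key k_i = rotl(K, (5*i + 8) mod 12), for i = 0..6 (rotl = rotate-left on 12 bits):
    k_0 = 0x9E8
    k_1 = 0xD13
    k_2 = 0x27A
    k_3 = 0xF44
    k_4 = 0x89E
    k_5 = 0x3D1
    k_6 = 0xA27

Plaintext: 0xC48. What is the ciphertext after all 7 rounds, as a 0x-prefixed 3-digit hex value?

s_0 = plaintext = 0xC48
s_1 = Round(s_0, k_0) = 0x466
s_2 = Round(s_1, k_1) = 0x900
s_3 = Round(s_2, k_2) = 0x789
s_4 = Round(s_3, k_3) = 0x8F4
s_5 = Round(s_4, k_4) = 0x244
s_6 = Round(s_5, k_5) = 0x72F
s_7 = Round(s_6, k_6) = 0xB15

0xB15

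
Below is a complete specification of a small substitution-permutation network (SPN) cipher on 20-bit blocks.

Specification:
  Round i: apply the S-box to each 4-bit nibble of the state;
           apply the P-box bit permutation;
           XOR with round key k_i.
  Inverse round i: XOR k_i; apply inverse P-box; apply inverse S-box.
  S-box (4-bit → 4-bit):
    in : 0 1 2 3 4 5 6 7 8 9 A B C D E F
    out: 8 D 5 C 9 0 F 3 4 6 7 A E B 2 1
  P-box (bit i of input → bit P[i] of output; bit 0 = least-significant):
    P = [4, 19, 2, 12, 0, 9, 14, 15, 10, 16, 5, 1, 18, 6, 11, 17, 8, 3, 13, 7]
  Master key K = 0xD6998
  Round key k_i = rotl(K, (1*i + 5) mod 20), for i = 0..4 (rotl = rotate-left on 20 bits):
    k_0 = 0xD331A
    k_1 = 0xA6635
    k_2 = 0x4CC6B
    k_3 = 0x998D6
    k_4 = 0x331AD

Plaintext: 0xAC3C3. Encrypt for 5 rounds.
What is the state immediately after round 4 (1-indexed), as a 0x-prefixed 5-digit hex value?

s_0 = plaintext = 0xAC3C3
s_1 = Round(s_0, k_0) = 0xFC874
s_2 = Round(s_1, k_1) = 0x87D44
s_3 = Round(s_2, k_2) = 0x17838
s_4 = Round(s_3, k_3) = 0xD7932
s_5 = Round(s_4, k_4) = 0x6F051

0xD7932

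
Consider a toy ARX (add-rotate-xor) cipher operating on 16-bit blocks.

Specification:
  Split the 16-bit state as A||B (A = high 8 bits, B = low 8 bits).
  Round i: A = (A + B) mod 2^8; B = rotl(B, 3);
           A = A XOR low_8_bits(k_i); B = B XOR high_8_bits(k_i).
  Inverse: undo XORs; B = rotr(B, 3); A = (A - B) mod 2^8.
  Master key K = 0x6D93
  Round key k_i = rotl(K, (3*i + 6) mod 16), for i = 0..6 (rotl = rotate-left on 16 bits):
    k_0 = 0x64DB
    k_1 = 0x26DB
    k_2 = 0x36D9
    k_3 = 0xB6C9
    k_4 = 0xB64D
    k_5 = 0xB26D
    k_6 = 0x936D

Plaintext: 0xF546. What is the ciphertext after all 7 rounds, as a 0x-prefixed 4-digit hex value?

0x3CEF

s_0 = plaintext = 0xF546
s_1 = Round(s_0, k_0) = 0xE056
s_2 = Round(s_1, k_1) = 0xED94
s_3 = Round(s_2, k_2) = 0x5892
s_4 = Round(s_3, k_3) = 0x2322
s_5 = Round(s_4, k_4) = 0x08A7
s_6 = Round(s_5, k_5) = 0xC28F
s_7 = Round(s_6, k_6) = 0x3CEF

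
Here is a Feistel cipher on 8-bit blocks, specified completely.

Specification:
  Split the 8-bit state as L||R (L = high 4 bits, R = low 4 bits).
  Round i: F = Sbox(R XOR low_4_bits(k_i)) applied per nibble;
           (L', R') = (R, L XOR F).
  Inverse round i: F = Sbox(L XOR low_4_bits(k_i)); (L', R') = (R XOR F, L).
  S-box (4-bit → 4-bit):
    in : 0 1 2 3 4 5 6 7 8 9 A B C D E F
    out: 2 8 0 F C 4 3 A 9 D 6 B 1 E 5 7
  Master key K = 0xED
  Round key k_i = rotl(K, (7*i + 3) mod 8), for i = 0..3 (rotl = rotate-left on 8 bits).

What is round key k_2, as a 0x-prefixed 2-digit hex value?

K = 0xED
k_0 = rotl(K, (7*0+3) mod 8) = rotl(K, 3) = 0x6F
k_1 = rotl(K, (7*1+3) mod 8) = rotl(K, 2) = 0xB7
k_2 = rotl(K, (7*2+3) mod 8) = rotl(K, 1) = 0xDB

0xDB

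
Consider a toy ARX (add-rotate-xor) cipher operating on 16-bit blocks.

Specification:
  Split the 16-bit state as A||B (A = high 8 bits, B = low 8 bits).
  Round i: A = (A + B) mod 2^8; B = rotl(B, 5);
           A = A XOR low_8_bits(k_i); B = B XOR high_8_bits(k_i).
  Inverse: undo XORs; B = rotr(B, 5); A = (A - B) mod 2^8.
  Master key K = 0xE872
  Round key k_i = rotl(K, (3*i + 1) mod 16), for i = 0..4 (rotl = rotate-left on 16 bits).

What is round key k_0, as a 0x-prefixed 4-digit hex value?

K = 0xE872
k_0 = rotl(K, (3*0+1) mod 16) = rotl(K, 1) = 0xD0E5

0xD0E5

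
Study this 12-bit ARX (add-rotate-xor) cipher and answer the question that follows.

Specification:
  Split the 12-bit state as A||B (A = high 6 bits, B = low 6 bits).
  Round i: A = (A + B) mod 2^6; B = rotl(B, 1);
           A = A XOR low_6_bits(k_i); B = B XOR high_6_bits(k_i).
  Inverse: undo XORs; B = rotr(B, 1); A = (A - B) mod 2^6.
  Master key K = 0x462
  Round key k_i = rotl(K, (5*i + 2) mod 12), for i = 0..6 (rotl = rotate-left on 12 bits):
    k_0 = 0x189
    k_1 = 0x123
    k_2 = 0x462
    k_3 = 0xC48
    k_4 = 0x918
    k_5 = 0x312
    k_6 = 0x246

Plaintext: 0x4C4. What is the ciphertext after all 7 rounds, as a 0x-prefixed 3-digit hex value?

0xFD5

s_0 = plaintext = 0x4C4
s_1 = Round(s_0, k_0) = 0x78E
s_2 = Round(s_1, k_1) = 0x3D8
s_3 = Round(s_2, k_2) = 0x161
s_4 = Round(s_3, k_3) = 0xBB2
s_5 = Round(s_4, k_4) = 0xE01
s_6 = Round(s_5, k_5) = 0xACE
s_7 = Round(s_6, k_6) = 0xFD5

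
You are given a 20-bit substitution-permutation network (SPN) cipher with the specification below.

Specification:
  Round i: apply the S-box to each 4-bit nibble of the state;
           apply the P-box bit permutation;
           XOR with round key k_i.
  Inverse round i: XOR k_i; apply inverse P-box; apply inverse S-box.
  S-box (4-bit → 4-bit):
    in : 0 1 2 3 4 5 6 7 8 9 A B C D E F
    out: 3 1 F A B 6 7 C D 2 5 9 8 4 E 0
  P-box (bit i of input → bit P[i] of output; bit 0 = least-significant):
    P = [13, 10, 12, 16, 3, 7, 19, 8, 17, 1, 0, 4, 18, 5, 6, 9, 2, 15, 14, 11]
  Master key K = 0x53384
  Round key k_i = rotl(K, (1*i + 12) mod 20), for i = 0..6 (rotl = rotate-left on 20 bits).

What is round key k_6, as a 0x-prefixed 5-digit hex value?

0x14CE1

K = 0x53384
k_0 = rotl(K, (1*0+12) mod 20) = rotl(K, 12) = 0x84533
k_1 = rotl(K, (1*1+12) mod 20) = rotl(K, 13) = 0x08A67
k_2 = rotl(K, (1*2+12) mod 20) = rotl(K, 14) = 0x114CE
k_3 = rotl(K, (1*3+12) mod 20) = rotl(K, 15) = 0x2299C
k_4 = rotl(K, (1*4+12) mod 20) = rotl(K, 16) = 0x45338
k_5 = rotl(K, (1*5+12) mod 20) = rotl(K, 17) = 0x8A670
k_6 = rotl(K, (1*6+12) mod 20) = rotl(K, 18) = 0x14CE1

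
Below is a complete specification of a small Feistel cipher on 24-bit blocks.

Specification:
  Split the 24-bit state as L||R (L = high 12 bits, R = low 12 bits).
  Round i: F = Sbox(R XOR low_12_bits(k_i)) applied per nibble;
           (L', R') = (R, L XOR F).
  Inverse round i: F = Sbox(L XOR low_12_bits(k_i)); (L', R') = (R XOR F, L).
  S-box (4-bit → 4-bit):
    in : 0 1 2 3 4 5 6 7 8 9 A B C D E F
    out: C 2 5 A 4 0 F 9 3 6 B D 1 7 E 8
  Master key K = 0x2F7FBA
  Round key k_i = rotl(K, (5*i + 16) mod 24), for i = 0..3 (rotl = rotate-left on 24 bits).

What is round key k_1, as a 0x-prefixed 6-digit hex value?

0x45EFF7

K = 0x2F7FBA
k_0 = rotl(K, (5*0+16) mod 24) = rotl(K, 16) = 0xBA2F7F
k_1 = rotl(K, (5*1+16) mod 24) = rotl(K, 21) = 0x45EFF7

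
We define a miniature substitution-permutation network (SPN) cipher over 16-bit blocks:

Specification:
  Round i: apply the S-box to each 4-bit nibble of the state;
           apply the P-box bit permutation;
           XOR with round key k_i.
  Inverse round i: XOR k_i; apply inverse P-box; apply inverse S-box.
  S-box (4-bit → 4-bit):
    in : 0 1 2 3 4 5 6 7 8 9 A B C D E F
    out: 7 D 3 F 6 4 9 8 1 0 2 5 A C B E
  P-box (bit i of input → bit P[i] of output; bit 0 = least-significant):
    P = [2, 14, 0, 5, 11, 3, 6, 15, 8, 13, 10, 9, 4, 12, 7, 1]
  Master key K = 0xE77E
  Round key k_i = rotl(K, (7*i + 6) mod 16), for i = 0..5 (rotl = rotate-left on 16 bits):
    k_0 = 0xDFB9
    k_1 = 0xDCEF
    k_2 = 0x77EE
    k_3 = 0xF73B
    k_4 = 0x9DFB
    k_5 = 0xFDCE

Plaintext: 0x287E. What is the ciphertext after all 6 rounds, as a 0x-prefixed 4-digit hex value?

0x0CD1

s_0 = plaintext = 0x287E
s_1 = Round(s_0, k_0) = 0x0E8D
s_2 = Round(s_1, k_1) = 0xE75E
s_3 = Round(s_2, k_2) = 0x2598
s_4 = Round(s_3, k_3) = 0xE32F
s_5 = Round(s_4, k_4) = 0xE2C0
s_6 = Round(s_5, k_5) = 0x0CD1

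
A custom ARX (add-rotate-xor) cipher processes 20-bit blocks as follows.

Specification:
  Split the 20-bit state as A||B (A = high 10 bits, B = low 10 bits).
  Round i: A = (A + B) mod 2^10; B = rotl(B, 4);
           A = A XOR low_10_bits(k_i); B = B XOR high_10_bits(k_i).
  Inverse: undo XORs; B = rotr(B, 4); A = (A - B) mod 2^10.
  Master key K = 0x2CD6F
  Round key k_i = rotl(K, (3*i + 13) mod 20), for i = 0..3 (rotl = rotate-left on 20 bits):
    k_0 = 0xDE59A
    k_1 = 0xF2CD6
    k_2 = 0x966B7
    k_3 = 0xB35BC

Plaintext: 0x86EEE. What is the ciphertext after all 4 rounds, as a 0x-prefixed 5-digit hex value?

s_0 = plaintext = 0x86EEE
s_1 = Round(s_0, k_0) = 0x24D92
s_2 = Round(s_1, k_1) = 0xBCEED
s_3 = Round(s_2, k_2) = 0xD5C82
s_4 = Round(s_3, k_3) = 0x996EF

0x996EF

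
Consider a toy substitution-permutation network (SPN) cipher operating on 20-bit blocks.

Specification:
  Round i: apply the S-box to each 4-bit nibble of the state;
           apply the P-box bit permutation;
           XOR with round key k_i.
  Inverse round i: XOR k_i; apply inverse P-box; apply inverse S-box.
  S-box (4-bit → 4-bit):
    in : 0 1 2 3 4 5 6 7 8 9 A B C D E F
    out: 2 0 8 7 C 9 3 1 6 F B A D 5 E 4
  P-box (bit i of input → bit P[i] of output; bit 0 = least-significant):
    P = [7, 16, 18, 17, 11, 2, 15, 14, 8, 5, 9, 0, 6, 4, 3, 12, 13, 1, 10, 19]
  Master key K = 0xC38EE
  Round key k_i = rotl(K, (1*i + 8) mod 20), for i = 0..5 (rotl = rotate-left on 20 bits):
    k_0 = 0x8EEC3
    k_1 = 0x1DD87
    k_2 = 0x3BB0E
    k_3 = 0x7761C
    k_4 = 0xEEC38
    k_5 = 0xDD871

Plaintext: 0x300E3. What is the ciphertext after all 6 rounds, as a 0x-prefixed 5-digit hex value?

0xFE54E

s_0 = plaintext = 0x300E3
s_1 = Round(s_0, k_0) = 0xD0A75
s_2 = Round(s_1, k_1) = 0x3F036
s_3 = Round(s_2, k_2) = 0x217A0
s_4 = Round(s_3, k_3) = 0xE3F18
s_5 = Round(s_4, k_4) = 0x3EA62
s_6 = Round(s_5, k_5) = 0xFE54E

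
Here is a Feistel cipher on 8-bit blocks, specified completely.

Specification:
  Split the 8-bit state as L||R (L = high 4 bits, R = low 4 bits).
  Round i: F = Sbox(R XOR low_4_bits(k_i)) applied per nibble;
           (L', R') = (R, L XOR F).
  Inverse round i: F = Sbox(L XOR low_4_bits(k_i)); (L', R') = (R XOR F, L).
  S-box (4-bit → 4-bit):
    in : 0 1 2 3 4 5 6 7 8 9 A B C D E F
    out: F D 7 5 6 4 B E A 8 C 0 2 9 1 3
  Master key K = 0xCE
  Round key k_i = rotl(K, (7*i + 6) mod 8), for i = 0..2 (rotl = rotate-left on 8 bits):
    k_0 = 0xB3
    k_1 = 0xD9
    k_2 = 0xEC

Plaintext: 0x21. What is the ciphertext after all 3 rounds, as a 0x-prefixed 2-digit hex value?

0x36

s_0 = plaintext = 0x21
s_1 = Round(s_0, k_0) = 0x15
s_2 = Round(s_1, k_1) = 0x53
s_3 = Round(s_2, k_2) = 0x36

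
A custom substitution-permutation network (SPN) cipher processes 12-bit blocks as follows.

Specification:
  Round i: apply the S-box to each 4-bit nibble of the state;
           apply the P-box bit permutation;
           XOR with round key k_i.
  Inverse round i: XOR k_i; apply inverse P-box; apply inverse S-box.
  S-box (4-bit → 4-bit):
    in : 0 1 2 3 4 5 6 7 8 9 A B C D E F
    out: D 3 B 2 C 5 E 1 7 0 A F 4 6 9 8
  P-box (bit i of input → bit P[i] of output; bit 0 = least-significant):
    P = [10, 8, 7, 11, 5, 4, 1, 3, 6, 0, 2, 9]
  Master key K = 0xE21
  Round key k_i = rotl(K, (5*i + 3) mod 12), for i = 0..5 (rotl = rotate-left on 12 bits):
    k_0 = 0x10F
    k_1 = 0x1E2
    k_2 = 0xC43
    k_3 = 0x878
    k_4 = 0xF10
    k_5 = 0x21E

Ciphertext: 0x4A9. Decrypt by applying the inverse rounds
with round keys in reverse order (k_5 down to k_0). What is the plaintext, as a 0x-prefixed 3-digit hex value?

s_0 = ciphertext = 0x4A9
s_1 = InvRound(s_0, k_5) = 0x685
s_2 = InvRound(s_1, k_4) = 0xD36
s_3 = InvRound(s_2, k_3) = 0x541
s_4 = InvRound(s_3, k_2) = 0x9CA
s_5 = InvRound(s_4, k_1) = 0x9EF
s_6 = InvRound(s_5, k_0) = 0x774

0x774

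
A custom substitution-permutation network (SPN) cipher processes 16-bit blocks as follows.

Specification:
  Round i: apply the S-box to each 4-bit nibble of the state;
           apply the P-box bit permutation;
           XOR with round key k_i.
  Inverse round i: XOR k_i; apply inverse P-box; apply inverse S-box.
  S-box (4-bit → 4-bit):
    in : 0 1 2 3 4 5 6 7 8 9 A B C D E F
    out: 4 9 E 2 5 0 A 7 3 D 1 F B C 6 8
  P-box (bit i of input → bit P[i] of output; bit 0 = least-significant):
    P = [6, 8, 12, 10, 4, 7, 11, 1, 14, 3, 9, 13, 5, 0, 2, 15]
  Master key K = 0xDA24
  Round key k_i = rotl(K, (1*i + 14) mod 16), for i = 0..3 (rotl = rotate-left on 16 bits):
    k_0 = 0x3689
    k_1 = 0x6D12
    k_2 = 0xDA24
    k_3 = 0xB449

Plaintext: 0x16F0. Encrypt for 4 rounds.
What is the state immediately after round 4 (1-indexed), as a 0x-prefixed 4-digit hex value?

0xF6B3

s_0 = plaintext = 0x16F0
s_1 = Round(s_0, k_0) = 0x86A3
s_2 = Round(s_1, k_1) = 0x4C2B
s_3 = Round(s_2, k_2) = 0xA7CA
s_4 = Round(s_3, k_3) = 0xF6B3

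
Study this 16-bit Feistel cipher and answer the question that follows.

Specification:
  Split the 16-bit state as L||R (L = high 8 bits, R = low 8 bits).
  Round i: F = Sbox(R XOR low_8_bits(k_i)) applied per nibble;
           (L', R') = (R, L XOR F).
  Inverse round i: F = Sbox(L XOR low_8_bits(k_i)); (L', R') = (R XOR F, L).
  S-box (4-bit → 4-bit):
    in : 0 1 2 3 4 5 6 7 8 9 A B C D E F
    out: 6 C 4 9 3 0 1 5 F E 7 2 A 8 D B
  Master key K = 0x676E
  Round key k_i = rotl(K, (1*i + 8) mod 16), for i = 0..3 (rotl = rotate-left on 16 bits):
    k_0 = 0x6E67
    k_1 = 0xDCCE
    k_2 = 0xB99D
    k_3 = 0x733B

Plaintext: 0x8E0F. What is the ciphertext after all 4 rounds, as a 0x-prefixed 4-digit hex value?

s_0 = plaintext = 0x8E0F
s_1 = Round(s_0, k_0) = 0x0F91
s_2 = Round(s_1, k_1) = 0x9104
s_3 = Round(s_2, k_2) = 0x047F
s_4 = Round(s_3, k_3) = 0x7F37

0x7F37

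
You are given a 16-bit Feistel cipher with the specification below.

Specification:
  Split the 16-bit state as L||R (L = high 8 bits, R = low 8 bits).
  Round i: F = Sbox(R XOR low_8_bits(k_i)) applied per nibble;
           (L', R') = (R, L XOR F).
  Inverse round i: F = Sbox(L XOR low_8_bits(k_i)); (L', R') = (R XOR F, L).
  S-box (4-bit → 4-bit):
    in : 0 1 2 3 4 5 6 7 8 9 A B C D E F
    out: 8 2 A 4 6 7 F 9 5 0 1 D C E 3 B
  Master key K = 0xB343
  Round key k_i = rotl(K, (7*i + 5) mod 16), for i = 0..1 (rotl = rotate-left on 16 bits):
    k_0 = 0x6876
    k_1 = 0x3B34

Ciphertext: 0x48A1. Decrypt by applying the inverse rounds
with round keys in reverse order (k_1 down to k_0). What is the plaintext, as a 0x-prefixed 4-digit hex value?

0x253D

s_0 = ciphertext = 0x48A1
s_1 = InvRound(s_0, k_1) = 0x3D48
s_2 = InvRound(s_1, k_0) = 0x253D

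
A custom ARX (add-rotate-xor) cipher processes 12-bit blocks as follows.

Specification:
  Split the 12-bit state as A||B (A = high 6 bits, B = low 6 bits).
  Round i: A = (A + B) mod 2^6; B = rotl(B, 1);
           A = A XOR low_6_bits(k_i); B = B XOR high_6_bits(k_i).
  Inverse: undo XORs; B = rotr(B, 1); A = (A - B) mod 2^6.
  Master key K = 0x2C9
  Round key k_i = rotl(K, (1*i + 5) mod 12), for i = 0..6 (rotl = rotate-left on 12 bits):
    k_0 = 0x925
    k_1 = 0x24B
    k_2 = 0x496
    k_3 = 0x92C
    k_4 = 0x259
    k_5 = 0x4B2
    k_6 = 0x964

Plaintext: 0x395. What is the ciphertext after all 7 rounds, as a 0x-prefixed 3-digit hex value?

s_0 = plaintext = 0x395
s_1 = Round(s_0, k_0) = 0x18E
s_2 = Round(s_1, k_1) = 0x7D5
s_3 = Round(s_2, k_2) = 0x8B8
s_4 = Round(s_3, k_3) = 0xD95
s_5 = Round(s_4, k_4) = 0x4A3
s_6 = Round(s_5, k_5) = 0x1D5
s_7 = Round(s_6, k_6) = 0xE0F

0xE0F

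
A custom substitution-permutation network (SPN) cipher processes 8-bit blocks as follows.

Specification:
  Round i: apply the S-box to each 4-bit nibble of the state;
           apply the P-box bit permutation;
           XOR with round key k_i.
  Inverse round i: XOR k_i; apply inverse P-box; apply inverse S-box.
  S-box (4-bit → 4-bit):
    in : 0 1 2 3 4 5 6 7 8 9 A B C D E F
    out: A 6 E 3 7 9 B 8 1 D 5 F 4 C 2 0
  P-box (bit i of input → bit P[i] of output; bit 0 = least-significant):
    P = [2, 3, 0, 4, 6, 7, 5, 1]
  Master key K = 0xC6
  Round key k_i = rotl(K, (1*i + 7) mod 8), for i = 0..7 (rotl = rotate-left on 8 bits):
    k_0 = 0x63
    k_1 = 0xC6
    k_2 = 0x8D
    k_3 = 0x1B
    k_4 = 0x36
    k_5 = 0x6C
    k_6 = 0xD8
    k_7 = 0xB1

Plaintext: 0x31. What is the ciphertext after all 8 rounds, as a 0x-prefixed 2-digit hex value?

0xCC

s_0 = plaintext = 0x31
s_1 = Round(s_0, k_0) = 0xAA
s_2 = Round(s_1, k_1) = 0xA3
s_3 = Round(s_2, k_2) = 0xE1
s_4 = Round(s_3, k_3) = 0x92
s_5 = Round(s_4, k_4) = 0x4D
s_6 = Round(s_5, k_5) = 0x9D
s_7 = Round(s_6, k_6) = 0xAB
s_8 = Round(s_7, k_7) = 0xCC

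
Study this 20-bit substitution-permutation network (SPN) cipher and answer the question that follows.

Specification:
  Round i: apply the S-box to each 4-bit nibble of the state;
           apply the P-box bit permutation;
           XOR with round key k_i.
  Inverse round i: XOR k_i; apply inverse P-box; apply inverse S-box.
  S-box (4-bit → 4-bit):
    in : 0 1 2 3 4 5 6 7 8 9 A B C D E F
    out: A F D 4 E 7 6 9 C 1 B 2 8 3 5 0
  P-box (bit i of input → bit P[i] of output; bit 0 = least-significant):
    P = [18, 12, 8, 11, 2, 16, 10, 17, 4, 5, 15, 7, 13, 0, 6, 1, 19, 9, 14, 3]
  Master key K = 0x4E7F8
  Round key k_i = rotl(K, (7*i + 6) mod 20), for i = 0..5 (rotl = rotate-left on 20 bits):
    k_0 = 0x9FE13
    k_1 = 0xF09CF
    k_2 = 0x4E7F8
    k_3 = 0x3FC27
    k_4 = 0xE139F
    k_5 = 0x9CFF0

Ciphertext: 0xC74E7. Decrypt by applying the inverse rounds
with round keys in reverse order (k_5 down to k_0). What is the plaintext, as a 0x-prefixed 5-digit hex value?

0x60EAE

s_0 = ciphertext = 0xC74E7
s_1 = InvRound(s_0, k_5) = 0xBAED1
s_2 = InvRound(s_1, k_4) = 0xC2351
s_3 = InvRound(s_2, k_3) = 0x58511
s_4 = InvRound(s_3, k_2) = 0x450BF
s_5 = InvRound(s_4, k_1) = 0xE3D04
s_6 = InvRound(s_5, k_0) = 0x60EAE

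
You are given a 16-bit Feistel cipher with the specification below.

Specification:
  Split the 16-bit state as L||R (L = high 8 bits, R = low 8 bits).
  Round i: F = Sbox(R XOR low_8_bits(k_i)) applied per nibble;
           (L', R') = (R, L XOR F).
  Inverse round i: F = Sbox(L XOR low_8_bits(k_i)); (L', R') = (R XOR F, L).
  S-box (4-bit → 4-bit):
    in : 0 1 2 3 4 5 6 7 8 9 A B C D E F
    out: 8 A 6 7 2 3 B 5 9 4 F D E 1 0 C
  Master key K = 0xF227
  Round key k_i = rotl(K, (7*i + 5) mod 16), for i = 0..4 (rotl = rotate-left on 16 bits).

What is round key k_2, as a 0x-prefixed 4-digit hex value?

K = 0xF227
k_0 = rotl(K, (7*0+5) mod 16) = rotl(K, 5) = 0x44FE
k_1 = rotl(K, (7*1+5) mod 16) = rotl(K, 12) = 0x7F22
k_2 = rotl(K, (7*2+5) mod 16) = rotl(K, 3) = 0x913F

0x913F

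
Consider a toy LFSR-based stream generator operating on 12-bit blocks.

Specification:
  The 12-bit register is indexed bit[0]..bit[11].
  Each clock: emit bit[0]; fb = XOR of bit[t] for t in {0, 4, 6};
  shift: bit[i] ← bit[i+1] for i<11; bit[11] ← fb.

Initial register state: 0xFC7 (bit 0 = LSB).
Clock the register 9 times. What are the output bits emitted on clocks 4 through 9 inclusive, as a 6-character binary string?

000111

reg_0 = 0xFC7
clock 1: out=1, reg = 0x7E3
clock 2: out=1, reg = 0x3F1
clock 3: out=1, reg = 0x9F8
clock 4: out=0, reg = 0x4FC
clock 5: out=0, reg = 0x27E
clock 6: out=0, reg = 0x13F
clock 7: out=1, reg = 0x09F
clock 8: out=1, reg = 0x04F
clock 9: out=1, reg = 0x027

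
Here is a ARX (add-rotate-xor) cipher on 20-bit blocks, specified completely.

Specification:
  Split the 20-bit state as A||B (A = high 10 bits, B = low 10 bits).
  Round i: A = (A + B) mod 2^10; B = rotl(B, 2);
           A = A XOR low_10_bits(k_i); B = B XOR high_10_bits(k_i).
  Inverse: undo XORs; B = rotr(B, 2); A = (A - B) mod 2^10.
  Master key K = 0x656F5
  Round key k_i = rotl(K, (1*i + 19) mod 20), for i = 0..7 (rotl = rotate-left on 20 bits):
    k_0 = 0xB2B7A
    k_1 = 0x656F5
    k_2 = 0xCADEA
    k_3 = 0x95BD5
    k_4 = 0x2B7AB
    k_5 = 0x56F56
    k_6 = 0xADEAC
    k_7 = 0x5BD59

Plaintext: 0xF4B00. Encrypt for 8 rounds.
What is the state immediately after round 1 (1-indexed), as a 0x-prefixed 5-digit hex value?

s_0 = plaintext = 0xF4B00
s_1 = Round(s_0, k_0) = 0x6A2C9
s_2 = Round(s_1, k_1) = 0xA12B3
s_3 = Round(s_2, k_2) = 0x375E5
s_4 = Round(s_3, k_3) = 0x45DC3
s_5 = Round(s_4, k_4) = 0x5C7A0
s_6 = Round(s_5, k_5) = 0x91FD8
s_7 = Round(s_6, k_6) = 0x2CDD4
s_8 = Round(s_7, k_7) = 0xF7A3E

0x6A2C9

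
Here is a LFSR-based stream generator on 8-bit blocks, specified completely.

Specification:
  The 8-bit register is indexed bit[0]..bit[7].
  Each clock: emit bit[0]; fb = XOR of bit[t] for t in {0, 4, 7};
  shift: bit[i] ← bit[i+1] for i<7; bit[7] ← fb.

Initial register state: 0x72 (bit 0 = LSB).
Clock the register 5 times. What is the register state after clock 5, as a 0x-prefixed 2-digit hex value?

reg_0 = 0x72
clock 1: out=0, reg = 0xB9
clock 2: out=1, reg = 0xDC
clock 3: out=0, reg = 0x6E
clock 4: out=0, reg = 0x37
clock 5: out=1, reg = 0x1B

0x1B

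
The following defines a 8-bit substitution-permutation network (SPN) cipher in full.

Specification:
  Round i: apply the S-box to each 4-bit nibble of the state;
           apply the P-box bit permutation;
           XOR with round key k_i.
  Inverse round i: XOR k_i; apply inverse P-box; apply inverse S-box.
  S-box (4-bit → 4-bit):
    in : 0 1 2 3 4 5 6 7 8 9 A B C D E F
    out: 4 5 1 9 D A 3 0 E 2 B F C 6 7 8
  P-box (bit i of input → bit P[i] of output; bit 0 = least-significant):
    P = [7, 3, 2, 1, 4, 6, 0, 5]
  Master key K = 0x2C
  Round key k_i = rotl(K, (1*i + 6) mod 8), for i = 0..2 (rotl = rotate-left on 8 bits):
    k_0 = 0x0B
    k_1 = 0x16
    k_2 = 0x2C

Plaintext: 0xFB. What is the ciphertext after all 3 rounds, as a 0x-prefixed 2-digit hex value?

s_0 = plaintext = 0xFB
s_1 = Round(s_0, k_0) = 0xA5
s_2 = Round(s_1, k_1) = 0x6C
s_3 = Round(s_2, k_2) = 0x7A

0x7A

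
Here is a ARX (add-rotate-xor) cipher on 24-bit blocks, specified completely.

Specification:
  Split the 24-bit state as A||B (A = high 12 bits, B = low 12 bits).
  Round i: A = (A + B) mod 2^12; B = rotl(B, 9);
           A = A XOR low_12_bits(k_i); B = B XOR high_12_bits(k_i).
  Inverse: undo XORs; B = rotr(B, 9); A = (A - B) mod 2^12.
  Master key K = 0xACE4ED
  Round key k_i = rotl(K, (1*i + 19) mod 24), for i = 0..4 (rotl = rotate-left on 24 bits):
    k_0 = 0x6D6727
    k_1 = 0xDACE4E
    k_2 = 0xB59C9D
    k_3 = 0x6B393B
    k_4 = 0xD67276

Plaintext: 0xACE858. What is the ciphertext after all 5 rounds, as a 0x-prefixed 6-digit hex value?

s_0 = plaintext = 0xACE858
s_1 = Round(s_0, k_0) = 0x4017DD
s_2 = Round(s_1, k_1) = 0x590757
s_3 = Round(s_2, k_2) = 0x07A5B3
s_4 = Round(s_3, k_3) = 0xF16005
s_5 = Round(s_4, k_4) = 0xD6D767

0xD6D767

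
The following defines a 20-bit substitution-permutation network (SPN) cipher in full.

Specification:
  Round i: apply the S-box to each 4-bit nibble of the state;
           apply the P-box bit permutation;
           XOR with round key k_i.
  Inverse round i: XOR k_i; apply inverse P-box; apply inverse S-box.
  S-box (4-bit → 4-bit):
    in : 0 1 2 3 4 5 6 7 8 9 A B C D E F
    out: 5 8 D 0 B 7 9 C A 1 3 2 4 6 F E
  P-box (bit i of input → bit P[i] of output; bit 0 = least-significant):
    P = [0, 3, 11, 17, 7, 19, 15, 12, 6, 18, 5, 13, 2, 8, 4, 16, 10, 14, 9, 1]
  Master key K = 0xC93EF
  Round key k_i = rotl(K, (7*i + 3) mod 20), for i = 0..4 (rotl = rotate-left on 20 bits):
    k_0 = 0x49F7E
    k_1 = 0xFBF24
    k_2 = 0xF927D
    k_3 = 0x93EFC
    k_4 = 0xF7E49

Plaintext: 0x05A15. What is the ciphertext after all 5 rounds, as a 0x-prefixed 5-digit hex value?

s_0 = plaintext = 0x05A15
s_1 = Round(s_0, k_0) = 0x08023
s_2 = Round(s_1, k_1) = 0xE28C4
s_3 = Round(s_2, k_2) = 0x87462
s_4 = Round(s_3, k_3) = 0xE462F
s_5 = Round(s_4, k_4) = 0xC8187

0xC8187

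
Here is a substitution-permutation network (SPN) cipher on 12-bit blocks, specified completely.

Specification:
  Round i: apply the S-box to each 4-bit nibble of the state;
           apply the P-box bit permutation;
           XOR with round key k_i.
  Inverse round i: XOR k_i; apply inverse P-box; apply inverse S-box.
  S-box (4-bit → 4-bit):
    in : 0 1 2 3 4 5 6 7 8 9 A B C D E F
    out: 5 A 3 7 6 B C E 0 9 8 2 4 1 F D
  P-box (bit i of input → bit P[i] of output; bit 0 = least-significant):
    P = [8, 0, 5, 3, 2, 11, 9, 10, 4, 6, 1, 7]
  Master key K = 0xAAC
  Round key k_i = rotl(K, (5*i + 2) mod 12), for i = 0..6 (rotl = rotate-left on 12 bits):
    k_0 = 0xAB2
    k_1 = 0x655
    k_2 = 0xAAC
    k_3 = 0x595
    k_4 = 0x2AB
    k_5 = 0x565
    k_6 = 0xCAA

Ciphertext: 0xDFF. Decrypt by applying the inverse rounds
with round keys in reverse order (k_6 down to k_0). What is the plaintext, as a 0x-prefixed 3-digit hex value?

0x816

s_0 = ciphertext = 0xDFF
s_1 = InvRound(s_0, k_6) = 0x2D2
s_2 = InvRound(s_1, k_5) = 0xFF3
s_3 = InvRound(s_2, k_4) = 0x219
s_4 = InvRound(s_3, k_3) = 0xAF9
s_5 = InvRound(s_4, k_2) = 0x2DB
s_6 = InvRound(s_5, k_1) = 0x69A
s_7 = InvRound(s_6, k_0) = 0x816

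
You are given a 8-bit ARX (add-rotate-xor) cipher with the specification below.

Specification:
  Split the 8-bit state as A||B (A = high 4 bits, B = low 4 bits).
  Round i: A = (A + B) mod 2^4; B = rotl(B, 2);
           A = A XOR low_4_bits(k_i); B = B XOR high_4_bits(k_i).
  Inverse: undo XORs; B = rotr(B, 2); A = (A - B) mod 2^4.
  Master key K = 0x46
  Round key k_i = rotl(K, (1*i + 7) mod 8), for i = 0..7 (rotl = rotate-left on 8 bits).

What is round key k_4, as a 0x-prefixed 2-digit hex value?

0x32

K = 0x46
k_0 = rotl(K, (1*0+7) mod 8) = rotl(K, 7) = 0x23
k_1 = rotl(K, (1*1+7) mod 8) = rotl(K, 0) = 0x46
k_2 = rotl(K, (1*2+7) mod 8) = rotl(K, 1) = 0x8C
k_3 = rotl(K, (1*3+7) mod 8) = rotl(K, 2) = 0x19
k_4 = rotl(K, (1*4+7) mod 8) = rotl(K, 3) = 0x32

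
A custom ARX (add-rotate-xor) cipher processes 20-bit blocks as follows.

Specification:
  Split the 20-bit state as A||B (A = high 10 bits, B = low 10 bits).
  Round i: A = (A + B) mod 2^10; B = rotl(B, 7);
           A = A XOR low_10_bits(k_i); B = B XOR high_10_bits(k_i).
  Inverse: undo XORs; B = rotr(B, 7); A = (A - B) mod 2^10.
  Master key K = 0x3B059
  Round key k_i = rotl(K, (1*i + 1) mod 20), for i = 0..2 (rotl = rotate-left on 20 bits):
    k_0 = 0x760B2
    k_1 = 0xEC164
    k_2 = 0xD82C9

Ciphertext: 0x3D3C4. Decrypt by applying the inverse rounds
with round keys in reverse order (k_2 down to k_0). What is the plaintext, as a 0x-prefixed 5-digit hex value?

s_0 = ciphertext = 0x3D3C4
s_1 = InvRound(s_0, k_2) = 0x47121
s_2 = InvRound(s_1, k_1) = 0xFAC8D
s_3 = InvRound(s_2, k_0) = 0x2BEAA

0x2BEAA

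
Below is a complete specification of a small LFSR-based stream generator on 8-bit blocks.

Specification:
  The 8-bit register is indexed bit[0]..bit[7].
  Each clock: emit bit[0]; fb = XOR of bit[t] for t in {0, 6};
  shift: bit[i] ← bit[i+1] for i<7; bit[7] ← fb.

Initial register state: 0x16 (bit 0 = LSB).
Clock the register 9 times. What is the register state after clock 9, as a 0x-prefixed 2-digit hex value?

0x57

reg_0 = 0x16
clock 1: out=0, reg = 0x0B
clock 2: out=1, reg = 0x85
clock 3: out=1, reg = 0xC2
clock 4: out=0, reg = 0xE1
clock 5: out=1, reg = 0x70
clock 6: out=0, reg = 0xB8
clock 7: out=0, reg = 0x5C
clock 8: out=0, reg = 0xAE
clock 9: out=0, reg = 0x57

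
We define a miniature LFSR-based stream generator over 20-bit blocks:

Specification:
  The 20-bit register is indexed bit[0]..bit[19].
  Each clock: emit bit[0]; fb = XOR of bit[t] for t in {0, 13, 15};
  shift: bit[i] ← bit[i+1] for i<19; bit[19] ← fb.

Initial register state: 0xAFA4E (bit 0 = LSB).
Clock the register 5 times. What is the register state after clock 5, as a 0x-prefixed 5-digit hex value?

reg_0 = 0xAFA4E
clock 1: out=0, reg = 0x57D27
clock 2: out=1, reg = 0x2BE93
clock 3: out=1, reg = 0x95F49
clock 4: out=1, reg = 0xCAFA4
clock 5: out=0, reg = 0x657D2

0x657D2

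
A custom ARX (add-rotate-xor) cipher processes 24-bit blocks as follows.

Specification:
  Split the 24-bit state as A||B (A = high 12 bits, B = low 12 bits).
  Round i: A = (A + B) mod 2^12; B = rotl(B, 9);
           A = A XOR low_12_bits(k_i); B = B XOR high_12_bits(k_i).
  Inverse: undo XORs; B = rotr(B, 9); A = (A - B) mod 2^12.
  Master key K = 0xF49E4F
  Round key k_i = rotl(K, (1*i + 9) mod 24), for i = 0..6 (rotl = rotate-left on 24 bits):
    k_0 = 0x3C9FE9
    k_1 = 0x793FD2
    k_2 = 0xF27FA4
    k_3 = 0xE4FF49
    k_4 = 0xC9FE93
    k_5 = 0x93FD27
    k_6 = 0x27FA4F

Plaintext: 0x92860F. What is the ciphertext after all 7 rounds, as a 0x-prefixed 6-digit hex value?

0x777334

s_0 = plaintext = 0x92860F
s_1 = Round(s_0, k_0) = 0x0DED08
s_2 = Round(s_1, k_1) = 0x234632
s_3 = Round(s_2, k_2) = 0x7C2BE1
s_4 = Round(s_3, k_3) = 0xCEAD33
s_5 = Round(s_4, k_4) = 0x48EB39
s_6 = Round(s_5, k_5) = 0x2E0A58
s_7 = Round(s_6, k_6) = 0x777334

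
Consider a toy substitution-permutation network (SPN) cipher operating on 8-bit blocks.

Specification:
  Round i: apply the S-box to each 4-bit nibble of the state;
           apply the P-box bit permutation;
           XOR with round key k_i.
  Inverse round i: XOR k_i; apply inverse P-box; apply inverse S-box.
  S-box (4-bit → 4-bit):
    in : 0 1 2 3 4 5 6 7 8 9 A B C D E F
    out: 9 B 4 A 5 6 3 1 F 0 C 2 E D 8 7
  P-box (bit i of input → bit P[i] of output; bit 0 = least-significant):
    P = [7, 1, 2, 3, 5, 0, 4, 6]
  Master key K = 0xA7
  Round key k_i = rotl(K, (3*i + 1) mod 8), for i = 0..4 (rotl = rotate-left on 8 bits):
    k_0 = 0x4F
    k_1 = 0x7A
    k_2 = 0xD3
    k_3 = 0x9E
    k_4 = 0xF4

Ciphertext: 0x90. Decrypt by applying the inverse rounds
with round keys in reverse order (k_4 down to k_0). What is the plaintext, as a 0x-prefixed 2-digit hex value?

0xFE

s_0 = ciphertext = 0x90
s_1 = InvRound(s_0, k_4) = 0x02
s_2 = InvRound(s_1, k_3) = 0x2D
s_3 = InvRound(s_2, k_2) = 0xD8
s_4 = InvRound(s_3, k_1) = 0x76
s_5 = InvRound(s_4, k_0) = 0xFE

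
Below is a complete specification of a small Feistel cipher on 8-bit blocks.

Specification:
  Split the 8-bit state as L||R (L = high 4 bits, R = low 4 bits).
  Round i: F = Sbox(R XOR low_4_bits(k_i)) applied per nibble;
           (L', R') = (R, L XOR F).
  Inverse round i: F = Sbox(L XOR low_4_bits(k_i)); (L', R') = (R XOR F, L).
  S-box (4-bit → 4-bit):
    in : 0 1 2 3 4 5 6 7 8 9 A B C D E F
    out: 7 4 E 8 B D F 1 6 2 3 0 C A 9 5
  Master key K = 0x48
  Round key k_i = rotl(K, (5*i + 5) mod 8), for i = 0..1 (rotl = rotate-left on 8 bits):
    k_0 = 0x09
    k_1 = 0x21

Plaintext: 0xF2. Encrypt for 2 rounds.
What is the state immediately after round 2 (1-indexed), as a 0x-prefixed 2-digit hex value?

s_0 = plaintext = 0xF2
s_1 = Round(s_0, k_0) = 0x2F
s_2 = Round(s_1, k_1) = 0xFB

0xFB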